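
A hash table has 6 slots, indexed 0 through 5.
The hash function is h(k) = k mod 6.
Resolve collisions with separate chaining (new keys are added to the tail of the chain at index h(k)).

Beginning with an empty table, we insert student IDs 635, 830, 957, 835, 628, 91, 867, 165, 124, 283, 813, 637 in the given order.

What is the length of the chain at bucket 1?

635 → bucket 5
830 → bucket 2
957 → bucket 3
835 → bucket 1
628 → bucket 4
91 → bucket 1 (collision)
867 → bucket 3 (collision)
165 → bucket 3 (collision)
124 → bucket 4 (collision)
283 → bucket 1 (collision)
813 → bucket 3 (collision)
637 → bucket 1 (collision)
Final buckets:
0: .
1: 835 -> 91 -> 283 -> 637
2: 830
3: 957 -> 867 -> 165 -> 813
4: 628 -> 124
5: 635

4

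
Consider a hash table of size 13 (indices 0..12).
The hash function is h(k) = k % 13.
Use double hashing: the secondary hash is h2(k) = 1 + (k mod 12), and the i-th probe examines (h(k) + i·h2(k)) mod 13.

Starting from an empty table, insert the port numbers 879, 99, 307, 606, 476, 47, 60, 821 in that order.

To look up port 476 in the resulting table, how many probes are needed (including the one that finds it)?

Insert 879: h=8, slot 8 empty -> index 8.
Insert 99: h=8, h2=4, slot 8 occupied -> index 12.
Insert 307: h=8, h2=8, slot 8 occupied -> index 3.
Insert 606: h=8, h2=7, slot 8 occupied -> index 2.
Insert 476: h=8, h2=9, slot 8 occupied -> index 4.
Insert 47: h=8, h2=12, slot 8 occupied -> index 7.
Insert 60: h=8, h2=1, slot 8 occupied -> index 9.
Insert 821: h=2, h2=6, slots 2,8 occupied -> index 1.
Table: [., 821, 606, 307, 476, ., ., 47, 879, 60, ., ., 99]
Lookup 476: h=8, h2=9, probe 8,4 → found at 4.

2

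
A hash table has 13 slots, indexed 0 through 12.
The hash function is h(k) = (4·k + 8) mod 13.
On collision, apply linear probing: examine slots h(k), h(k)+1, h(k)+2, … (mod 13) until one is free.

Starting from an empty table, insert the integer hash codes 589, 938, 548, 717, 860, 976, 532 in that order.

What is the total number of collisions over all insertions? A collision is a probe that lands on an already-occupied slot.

9

Insert 589: h=11, slot 11 empty => index 11.
Insert 938: h=3, slot 3 empty => index 3.
Insert 548: h=3, slot 3 occupied => index 4.
Insert 717: h=3, slots 3,4 occupied => index 5.
Insert 860: h=3, slots 3,4,5 occupied => index 6.
Insert 976: h=12, slot 12 empty => index 12.
Insert 532: h=4, slots 4,5,6 occupied => index 7.
Table: [∅, ∅, ∅, 938, 548, 717, 860, 532, ∅, ∅, ∅, 589, 976]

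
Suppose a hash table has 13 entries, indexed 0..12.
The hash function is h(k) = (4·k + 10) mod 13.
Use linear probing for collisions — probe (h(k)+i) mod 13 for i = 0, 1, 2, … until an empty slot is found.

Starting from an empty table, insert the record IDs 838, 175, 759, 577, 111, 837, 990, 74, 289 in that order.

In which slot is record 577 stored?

5

Insert 838: h=8, slot 8 empty → index 8.
Insert 175: h=8, slot 8 occupied → index 9.
Insert 759: h=4, slot 4 empty → index 4.
Insert 577: h=4, slot 4 occupied → index 5.
Insert 111: h=12, slot 12 empty → index 12.
Insert 837: h=4, slots 4,5 occupied → index 6.
Insert 990: h=5, slots 5,6 occupied → index 7.
Insert 74: h=7, slots 7,8,9 occupied → index 10.
Insert 289: h=9, slots 9,10 occupied → index 11.
Table: [∅, ∅, ∅, ∅, 759, 577, 837, 990, 838, 175, 74, 289, 111]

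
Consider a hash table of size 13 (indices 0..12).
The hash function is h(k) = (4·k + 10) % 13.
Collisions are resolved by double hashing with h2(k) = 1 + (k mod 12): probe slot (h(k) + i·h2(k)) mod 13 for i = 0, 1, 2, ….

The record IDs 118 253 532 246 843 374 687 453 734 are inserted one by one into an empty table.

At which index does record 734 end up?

Insert 118: h=1, slot 1 empty → index 1.
Insert 253: h=8, slot 8 empty → index 8.
Insert 532: h=6, slot 6 empty → index 6.
Insert 246: h=6, h2=7, slot 6 occupied → index 0.
Insert 843: h=2, slot 2 empty → index 2.
Insert 374: h=11, slot 11 empty → index 11.
Insert 687: h=2, h2=4, slots 2,6 occupied → index 10.
Insert 453: h=2, h2=10, slot 2 occupied → index 12.
Insert 734: h=8, h2=3, slots 8,11,1 occupied → index 4.
Table: [246, 118, 843, -, 734, -, 532, -, 253, -, 687, 374, 453]

4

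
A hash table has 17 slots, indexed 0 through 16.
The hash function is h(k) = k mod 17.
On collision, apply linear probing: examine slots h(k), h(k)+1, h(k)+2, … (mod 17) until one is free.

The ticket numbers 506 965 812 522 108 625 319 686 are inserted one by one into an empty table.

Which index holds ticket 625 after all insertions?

506: h=13 → slot 13
965: h=13, probe 13,14 → slot 14
812: h=13, probe 13,14,15 → slot 15
522: h=12 → slot 12
108: h=6 → slot 6
625: h=13, probe 13,14,15,16 → slot 16
319: h=13, probe 13,14,15,16,0 → slot 0
686: h=6, probe 6,7 → slot 7
Table: [319, ∅, ∅, ∅, ∅, ∅, 108, 686, ∅, ∅, ∅, ∅, 522, 506, 965, 812, 625]

16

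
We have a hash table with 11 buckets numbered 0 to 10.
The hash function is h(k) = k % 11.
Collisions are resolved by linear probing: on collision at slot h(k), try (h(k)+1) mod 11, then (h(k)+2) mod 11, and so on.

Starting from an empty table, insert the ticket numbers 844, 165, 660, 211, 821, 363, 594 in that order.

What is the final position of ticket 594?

Insert 844: h=8, slot 8 empty -> index 8.
Insert 165: h=0, slot 0 empty -> index 0.
Insert 660: h=0, slot 0 occupied -> index 1.
Insert 211: h=2, slot 2 empty -> index 2.
Insert 821: h=7, slot 7 empty -> index 7.
Insert 363: h=0, slots 0,1,2 occupied -> index 3.
Insert 594: h=0, slots 0,1,2,3 occupied -> index 4.
Table: [165, 660, 211, 363, 594, -, -, 821, 844, -, -]

4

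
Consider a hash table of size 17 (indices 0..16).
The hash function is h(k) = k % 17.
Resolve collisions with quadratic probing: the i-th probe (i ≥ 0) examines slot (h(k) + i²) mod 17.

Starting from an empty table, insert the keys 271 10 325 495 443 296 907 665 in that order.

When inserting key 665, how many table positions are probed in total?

271: h=16 → slot 16
10: h=10 → slot 10
325: h=2 → slot 2
495: h=2, probe 2,3 → slot 3
443: h=1 → slot 1
296: h=7 → slot 7
907: h=6 → slot 6
665: h=2, probe 2,3,6,11 → slot 11
Table: [., 443, 325, 495, ., ., 907, 296, ., ., 10, 665, ., ., ., ., 271]

4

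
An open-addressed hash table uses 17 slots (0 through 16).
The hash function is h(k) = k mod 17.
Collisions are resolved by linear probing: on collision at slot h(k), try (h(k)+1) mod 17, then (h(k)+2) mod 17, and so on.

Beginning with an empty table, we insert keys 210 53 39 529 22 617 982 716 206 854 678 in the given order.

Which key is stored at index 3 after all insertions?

529

Insert 210: h=6, slot 6 empty → index 6.
Insert 53: h=2, slot 2 empty → index 2.
Insert 39: h=5, slot 5 empty → index 5.
Insert 529: h=2, slot 2 occupied → index 3.
Insert 22: h=5, slots 5,6 occupied → index 7.
Insert 617: h=5, slots 5,6,7 occupied → index 8.
Insert 982: h=13, slot 13 empty → index 13.
Insert 716: h=2, slots 2,3 occupied → index 4.
Insert 206: h=2, slots 2,3,4,5,6,7,8 occupied → index 9.
Insert 854: h=4, slots 4,5,6,7,8,9 occupied → index 10.
Insert 678: h=15, slot 15 empty → index 15.
Table: [∅, ∅, 53, 529, 716, 39, 210, 22, 617, 206, 854, ∅, ∅, 982, ∅, 678, ∅]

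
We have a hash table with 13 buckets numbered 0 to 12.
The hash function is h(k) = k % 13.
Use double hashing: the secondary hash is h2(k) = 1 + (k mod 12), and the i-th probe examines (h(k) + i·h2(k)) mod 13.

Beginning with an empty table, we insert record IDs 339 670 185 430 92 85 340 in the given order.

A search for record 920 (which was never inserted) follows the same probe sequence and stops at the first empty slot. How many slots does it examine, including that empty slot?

339: h=1 -> slot 1
670: h=7 -> slot 7
185: h=3 -> slot 3
430: h=1, h2=11, probe 1,12 -> slot 12
92: h=1, h2=9, probe 1,10 -> slot 10
85: h=7, h2=2, probe 7,9 -> slot 9
340: h=2 -> slot 2
Table: [_, 339, 340, 185, _, _, _, 670, _, 85, 92, _, 430]
Lookup 920: h=10, h2=9, probe 10,6 → slot 6 empty, not found.

2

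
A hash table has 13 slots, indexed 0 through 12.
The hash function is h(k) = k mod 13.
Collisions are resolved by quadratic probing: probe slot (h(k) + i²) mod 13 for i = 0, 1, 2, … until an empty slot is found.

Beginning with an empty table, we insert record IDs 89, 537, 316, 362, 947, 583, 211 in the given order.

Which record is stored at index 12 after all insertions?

362

89: h=11 → slot 11
537: h=4 → slot 4
316: h=4, probe 4,5 → slot 5
362: h=11, probe 11,12 → slot 12
947: h=11, probe 11,12,2 → slot 2
583: h=11, probe 11,12,2,7 → slot 7
211: h=3 → slot 3
Table: [., ., 947, 211, 537, 316, ., 583, ., ., ., 89, 362]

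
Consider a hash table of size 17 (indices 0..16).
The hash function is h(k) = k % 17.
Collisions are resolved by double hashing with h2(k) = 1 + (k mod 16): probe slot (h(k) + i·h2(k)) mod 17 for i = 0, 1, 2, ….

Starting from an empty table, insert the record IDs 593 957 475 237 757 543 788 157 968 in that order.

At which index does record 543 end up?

14

593: h=15 => slot 15
957: h=5 => slot 5
475: h=16 => slot 16
237: h=16, h2=14, probe 16,13 => slot 13
757: h=9 => slot 9
543: h=16, h2=16, probe 16,15,14 => slot 14
788: h=6 => slot 6
157: h=4 => slot 4
968: h=16, h2=9, probe 16,8 => slot 8
Table: [_, _, _, _, 157, 957, 788, _, 968, 757, _, _, _, 237, 543, 593, 475]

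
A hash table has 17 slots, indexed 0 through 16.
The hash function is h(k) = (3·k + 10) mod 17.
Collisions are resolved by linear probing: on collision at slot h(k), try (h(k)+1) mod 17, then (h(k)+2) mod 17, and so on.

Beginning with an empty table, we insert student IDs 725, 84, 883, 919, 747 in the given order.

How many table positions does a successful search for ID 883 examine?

2

725 hashes to 9; slot 9 is free → place at 9.
84 hashes to 7; slot 7 is free → place at 7.
883 hashes to 7; 7 taken → place at 8.
919 hashes to 13; slot 13 is free → place at 13.
747 hashes to 7; 7,8,9 taken → place at 10.
Table: [∅, ∅, ∅, ∅, ∅, ∅, ∅, 84, 883, 725, 747, ∅, ∅, 919, ∅, ∅, ∅]
Lookup 883: h=7, probe 7,8 → found at 8.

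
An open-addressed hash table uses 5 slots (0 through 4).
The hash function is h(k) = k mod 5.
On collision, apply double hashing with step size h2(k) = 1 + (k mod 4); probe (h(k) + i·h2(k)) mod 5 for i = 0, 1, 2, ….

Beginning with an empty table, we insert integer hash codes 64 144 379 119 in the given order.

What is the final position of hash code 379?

64 hashes to 4; slot 4 is free => place at 4.
144 hashes to 4, h2=1; 4 taken => place at 0.
379 hashes to 4, h2=4; 4 taken => place at 3.
119 hashes to 4, h2=4; 4,3 taken => place at 2.
Table: [144, _, 119, 379, 64]

3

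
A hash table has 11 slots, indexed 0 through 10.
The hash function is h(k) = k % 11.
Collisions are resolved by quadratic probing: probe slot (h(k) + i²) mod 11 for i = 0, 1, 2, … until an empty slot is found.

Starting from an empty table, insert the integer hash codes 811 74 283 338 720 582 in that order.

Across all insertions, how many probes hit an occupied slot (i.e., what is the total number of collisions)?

Insert 811: h=8, slot 8 empty -> index 8.
Insert 74: h=8, slot 8 occupied -> index 9.
Insert 283: h=8, slots 8,9 occupied -> index 1.
Insert 338: h=8, slots 8,9,1 occupied -> index 6.
Insert 720: h=5, slot 5 empty -> index 5.
Insert 582: h=10, slot 10 empty -> index 10.
Table: [—, 283, —, —, —, 720, 338, —, 811, 74, 582]

6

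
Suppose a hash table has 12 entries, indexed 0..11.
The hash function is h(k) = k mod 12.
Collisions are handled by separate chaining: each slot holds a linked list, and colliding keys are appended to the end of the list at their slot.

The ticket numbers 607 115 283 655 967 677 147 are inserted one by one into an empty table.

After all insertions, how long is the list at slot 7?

607 → bucket 7
115 → bucket 7 (collision)
283 → bucket 7 (collision)
655 → bucket 7 (collision)
967 → bucket 7 (collision)
677 → bucket 5
147 → bucket 3
Final buckets:
0: -
1: -
2: -
3: 147
4: -
5: 677
6: -
7: 607 -> 115 -> 283 -> 655 -> 967
8: -
9: -
10: -
11: -

5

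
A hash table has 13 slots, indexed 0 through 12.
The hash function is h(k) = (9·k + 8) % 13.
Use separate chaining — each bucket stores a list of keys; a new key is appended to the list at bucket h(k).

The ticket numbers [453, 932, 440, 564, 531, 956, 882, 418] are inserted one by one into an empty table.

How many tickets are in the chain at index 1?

Insert 453: h=3, bucket 3 empty → new chain.
Insert 932: h=11, bucket 11 empty → new chain.
Insert 440: h=3, bucket 3 nonempty → append to chain.
Insert 564: h=1, bucket 1 empty → new chain.
Insert 531: h=3, bucket 3 nonempty → append to chain.
Insert 956: h=6, bucket 6 empty → new chain.
Insert 882: h=3, bucket 3 nonempty → append to chain.
Insert 418: h=0, bucket 0 empty → new chain.
Final buckets:
0: 418
1: 564
2: _
3: 453 -> 440 -> 531 -> 882
4: _
5: _
6: 956
7: _
8: _
9: _
10: _
11: 932
12: _

1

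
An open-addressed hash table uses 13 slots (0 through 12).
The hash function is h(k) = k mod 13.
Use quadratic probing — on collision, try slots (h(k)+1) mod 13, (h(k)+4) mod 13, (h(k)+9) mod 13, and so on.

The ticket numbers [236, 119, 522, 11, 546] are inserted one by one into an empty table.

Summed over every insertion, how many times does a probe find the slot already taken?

3

236 hashes to 2; slot 2 is free -> place at 2.
119 hashes to 2; 2 taken -> place at 3.
522 hashes to 2; 2,3 taken -> place at 6.
11 hashes to 11; slot 11 is free -> place at 11.
546 hashes to 0; slot 0 is free -> place at 0.
Table: [546, -, 236, 119, -, -, 522, -, -, -, -, 11, -]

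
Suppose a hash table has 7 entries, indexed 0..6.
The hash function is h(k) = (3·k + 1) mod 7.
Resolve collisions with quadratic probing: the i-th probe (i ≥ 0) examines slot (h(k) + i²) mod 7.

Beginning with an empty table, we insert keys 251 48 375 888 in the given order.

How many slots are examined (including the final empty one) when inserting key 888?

3

251 hashes to 5; slot 5 is free → place at 5.
48 hashes to 5; 5 taken → place at 6.
375 hashes to 6; 6 taken → place at 0.
888 hashes to 5; 5,6 taken → place at 2.
Table: [375, ., 888, ., ., 251, 48]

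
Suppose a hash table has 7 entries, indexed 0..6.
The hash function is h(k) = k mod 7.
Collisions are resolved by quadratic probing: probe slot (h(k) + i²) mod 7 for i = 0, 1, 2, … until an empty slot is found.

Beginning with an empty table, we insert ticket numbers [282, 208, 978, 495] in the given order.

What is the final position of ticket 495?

0

Insert 282: h=2, slot 2 empty -> index 2.
Insert 208: h=5, slot 5 empty -> index 5.
Insert 978: h=5, slot 5 occupied -> index 6.
Insert 495: h=5, slots 5,6,2 occupied -> index 0.
Table: [495, —, 282, —, —, 208, 978]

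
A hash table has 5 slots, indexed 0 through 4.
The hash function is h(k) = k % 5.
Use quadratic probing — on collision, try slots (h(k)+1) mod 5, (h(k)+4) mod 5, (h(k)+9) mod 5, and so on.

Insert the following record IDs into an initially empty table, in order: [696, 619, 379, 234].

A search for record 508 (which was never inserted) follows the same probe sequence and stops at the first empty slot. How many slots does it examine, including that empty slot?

696: h=1 -> slot 1
619: h=4 -> slot 4
379: h=4, probe 4,0 -> slot 0
234: h=4, probe 4,0,3 -> slot 3
Table: [379, 696, -, 234, 619]
Lookup 508: h=3, probe 3,4,2 → slot 2 empty, not found.

3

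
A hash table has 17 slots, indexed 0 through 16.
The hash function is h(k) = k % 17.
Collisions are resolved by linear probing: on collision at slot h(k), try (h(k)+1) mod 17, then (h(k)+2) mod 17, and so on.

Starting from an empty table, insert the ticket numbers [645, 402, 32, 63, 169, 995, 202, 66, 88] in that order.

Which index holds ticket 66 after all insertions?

2

645 hashes to 16; slot 16 is free → place at 16.
402 hashes to 11; slot 11 is free → place at 11.
32 hashes to 15; slot 15 is free → place at 15.
63 hashes to 12; slot 12 is free → place at 12.
169 hashes to 16; 16 taken → place at 0.
995 hashes to 9; slot 9 is free → place at 9.
202 hashes to 15; 15,16,0 taken → place at 1.
66 hashes to 15; 15,16,0,1 taken → place at 2.
88 hashes to 3; slot 3 is free → place at 3.
Table: [169, 202, 66, 88, -, -, -, -, -, 995, -, 402, 63, -, -, 32, 645]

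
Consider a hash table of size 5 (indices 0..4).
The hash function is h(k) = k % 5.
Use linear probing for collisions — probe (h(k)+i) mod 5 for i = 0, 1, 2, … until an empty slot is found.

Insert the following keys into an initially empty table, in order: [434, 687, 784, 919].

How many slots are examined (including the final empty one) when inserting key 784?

2

434: h=4 => slot 4
687: h=2 => slot 2
784: h=4, probe 4,0 => slot 0
919: h=4, probe 4,0,1 => slot 1
Table: [784, 919, 687, _, 434]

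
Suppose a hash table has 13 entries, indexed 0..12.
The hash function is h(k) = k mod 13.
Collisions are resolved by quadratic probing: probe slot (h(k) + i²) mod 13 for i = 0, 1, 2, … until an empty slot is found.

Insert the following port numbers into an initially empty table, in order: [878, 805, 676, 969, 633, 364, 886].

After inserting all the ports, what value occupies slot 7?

878

Insert 878: h=7, slot 7 empty -> index 7.
Insert 805: h=12, slot 12 empty -> index 12.
Insert 676: h=0, slot 0 empty -> index 0.
Insert 969: h=7, slot 7 occupied -> index 8.
Insert 633: h=9, slot 9 empty -> index 9.
Insert 364: h=0, slot 0 occupied -> index 1.
Insert 886: h=2, slot 2 empty -> index 2.
Table: [676, 364, 886, ∅, ∅, ∅, ∅, 878, 969, 633, ∅, ∅, 805]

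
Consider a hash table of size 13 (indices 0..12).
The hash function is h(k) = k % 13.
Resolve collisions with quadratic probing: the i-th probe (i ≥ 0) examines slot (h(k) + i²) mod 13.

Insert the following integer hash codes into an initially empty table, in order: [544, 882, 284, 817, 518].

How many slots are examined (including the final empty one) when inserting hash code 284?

544: h=11 -> slot 11
882: h=11, probe 11,12 -> slot 12
284: h=11, probe 11,12,2 -> slot 2
817: h=11, probe 11,12,2,7 -> slot 7
518: h=11, probe 11,12,2,7,1 -> slot 1
Table: [∅, 518, 284, ∅, ∅, ∅, ∅, 817, ∅, ∅, ∅, 544, 882]

3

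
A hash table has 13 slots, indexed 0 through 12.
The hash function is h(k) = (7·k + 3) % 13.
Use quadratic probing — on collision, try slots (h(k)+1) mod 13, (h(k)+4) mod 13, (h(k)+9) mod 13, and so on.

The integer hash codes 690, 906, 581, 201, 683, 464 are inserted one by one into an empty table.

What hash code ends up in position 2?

690: h=10 → slot 10
906: h=1 → slot 1
581: h=1, probe 1,2 → slot 2
201: h=6 → slot 6
683: h=0 → slot 0
464: h=1, probe 1,2,5 → slot 5
Table: [683, 906, 581, ∅, ∅, 464, 201, ∅, ∅, ∅, 690, ∅, ∅]

581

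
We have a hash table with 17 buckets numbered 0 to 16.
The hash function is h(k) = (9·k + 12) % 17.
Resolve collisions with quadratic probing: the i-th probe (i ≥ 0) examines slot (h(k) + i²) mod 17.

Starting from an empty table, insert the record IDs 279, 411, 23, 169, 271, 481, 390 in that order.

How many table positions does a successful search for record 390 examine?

279 hashes to 7; slot 7 is free -> place at 7.
411 hashes to 5; slot 5 is free -> place at 5.
23 hashes to 15; slot 15 is free -> place at 15.
169 hashes to 3; slot 3 is free -> place at 3.
271 hashes to 3; 3 taken -> place at 4.
481 hashes to 6; slot 6 is free -> place at 6.
390 hashes to 3; 3,4,7 taken -> place at 12.
Table: [_, _, _, 169, 271, 411, 481, 279, _, _, _, _, 390, _, _, 23, _]
Lookup 390: h=3, probe 3,4,7,12 → found at 12.

4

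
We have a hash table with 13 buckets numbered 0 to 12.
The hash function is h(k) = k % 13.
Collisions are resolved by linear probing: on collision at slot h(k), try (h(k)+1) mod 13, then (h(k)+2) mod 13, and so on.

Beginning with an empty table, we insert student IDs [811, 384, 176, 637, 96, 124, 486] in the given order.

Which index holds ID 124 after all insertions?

811 hashes to 5; slot 5 is free => place at 5.
384 hashes to 7; slot 7 is free => place at 7.
176 hashes to 7; 7 taken => place at 8.
637 hashes to 0; slot 0 is free => place at 0.
96 hashes to 5; 5 taken => place at 6.
124 hashes to 7; 7,8 taken => place at 9.
486 hashes to 5; 5,6,7,8,9 taken => place at 10.
Table: [637, ∅, ∅, ∅, ∅, 811, 96, 384, 176, 124, 486, ∅, ∅]

9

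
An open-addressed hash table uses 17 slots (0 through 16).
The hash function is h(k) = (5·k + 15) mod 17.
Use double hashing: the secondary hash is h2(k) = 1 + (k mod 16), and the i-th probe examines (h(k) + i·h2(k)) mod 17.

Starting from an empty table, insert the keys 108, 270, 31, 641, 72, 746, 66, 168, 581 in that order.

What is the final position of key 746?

Insert 108: h=11, slot 11 empty => index 11.
Insert 270: h=5, slot 5 empty => index 5.
Insert 31: h=0, slot 0 empty => index 0.
Insert 641: h=7, slot 7 empty => index 7.
Insert 72: h=1, slot 1 empty => index 1.
Insert 746: h=5, h2=11, slot 5 occupied => index 16.
Insert 66: h=5, h2=3, slot 5 occupied => index 8.
Insert 168: h=5, h2=9, slot 5 occupied => index 14.
Insert 581: h=13, slot 13 empty => index 13.
Table: [31, 72, _, _, _, 270, _, 641, 66, _, _, 108, _, 581, 168, _, 746]

16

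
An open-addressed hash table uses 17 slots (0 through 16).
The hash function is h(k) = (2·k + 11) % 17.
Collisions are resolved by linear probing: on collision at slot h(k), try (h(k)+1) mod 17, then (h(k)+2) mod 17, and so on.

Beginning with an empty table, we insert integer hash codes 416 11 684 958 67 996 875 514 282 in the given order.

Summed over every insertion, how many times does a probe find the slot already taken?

416 hashes to 10; slot 10 is free → place at 10.
11 hashes to 16; slot 16 is free → place at 16.
684 hashes to 2; slot 2 is free → place at 2.
958 hashes to 6; slot 6 is free → place at 6.
67 hashes to 9; slot 9 is free → place at 9.
996 hashes to 14; slot 14 is free → place at 14.
875 hashes to 10; 10 taken → place at 11.
514 hashes to 2; 2 taken → place at 3.
282 hashes to 14; 14 taken → place at 15.
Table: [—, —, 684, 514, —, —, 958, —, —, 67, 416, 875, —, —, 996, 282, 11]

3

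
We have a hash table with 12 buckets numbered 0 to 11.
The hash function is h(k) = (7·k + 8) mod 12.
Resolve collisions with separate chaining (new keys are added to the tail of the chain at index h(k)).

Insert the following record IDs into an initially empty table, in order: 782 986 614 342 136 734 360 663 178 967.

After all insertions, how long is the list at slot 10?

Insert 782: h=10, bucket 10 empty -> new chain.
Insert 986: h=10, bucket 10 nonempty -> append to chain.
Insert 614: h=10, bucket 10 nonempty -> append to chain.
Insert 342: h=2, bucket 2 empty -> new chain.
Insert 136: h=0, bucket 0 empty -> new chain.
Insert 734: h=10, bucket 10 nonempty -> append to chain.
Insert 360: h=8, bucket 8 empty -> new chain.
Insert 663: h=5, bucket 5 empty -> new chain.
Insert 178: h=6, bucket 6 empty -> new chain.
Insert 967: h=9, bucket 9 empty -> new chain.
Final buckets:
0: 136
1: -
2: 342
3: -
4: -
5: 663
6: 178
7: -
8: 360
9: 967
10: 782 -> 986 -> 614 -> 734
11: -

4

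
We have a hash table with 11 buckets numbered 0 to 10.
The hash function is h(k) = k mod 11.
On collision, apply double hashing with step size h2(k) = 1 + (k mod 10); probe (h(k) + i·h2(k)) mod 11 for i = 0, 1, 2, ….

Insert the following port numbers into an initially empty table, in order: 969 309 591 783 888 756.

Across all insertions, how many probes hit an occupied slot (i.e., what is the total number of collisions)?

969: h=1 => slot 1
309: h=1, h2=10, probe 1,0 => slot 0
591: h=8 => slot 8
783: h=2 => slot 2
888: h=8, h2=9, probe 8,6 => slot 6
756: h=8, h2=7, probe 8,4 => slot 4
Table: [309, 969, 783, —, 756, —, 888, —, 591, —, —]

3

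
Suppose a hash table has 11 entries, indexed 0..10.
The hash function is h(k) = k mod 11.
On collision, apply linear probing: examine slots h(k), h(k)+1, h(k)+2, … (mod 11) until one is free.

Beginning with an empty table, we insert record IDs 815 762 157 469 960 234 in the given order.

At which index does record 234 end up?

6

815: h=1 => slot 1
762: h=3 => slot 3
157: h=3, probe 3,4 => slot 4
469: h=7 => slot 7
960: h=3, probe 3,4,5 => slot 5
234: h=3, probe 3,4,5,6 => slot 6
Table: [∅, 815, ∅, 762, 157, 960, 234, 469, ∅, ∅, ∅]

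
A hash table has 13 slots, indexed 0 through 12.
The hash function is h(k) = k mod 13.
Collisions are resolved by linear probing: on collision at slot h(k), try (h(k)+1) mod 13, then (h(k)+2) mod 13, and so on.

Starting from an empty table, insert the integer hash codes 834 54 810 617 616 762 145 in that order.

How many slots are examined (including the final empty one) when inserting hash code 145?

6

834 hashes to 2; slot 2 is free -> place at 2.
54 hashes to 2; 2 taken -> place at 3.
810 hashes to 4; slot 4 is free -> place at 4.
617 hashes to 6; slot 6 is free -> place at 6.
616 hashes to 5; slot 5 is free -> place at 5.
762 hashes to 8; slot 8 is free -> place at 8.
145 hashes to 2; 2,3,4,5,6 taken -> place at 7.
Table: [—, —, 834, 54, 810, 616, 617, 145, 762, —, —, —, —]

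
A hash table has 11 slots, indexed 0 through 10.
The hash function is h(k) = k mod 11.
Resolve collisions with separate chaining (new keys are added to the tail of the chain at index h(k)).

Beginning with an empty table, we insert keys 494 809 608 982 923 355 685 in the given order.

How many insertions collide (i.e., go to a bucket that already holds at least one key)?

Insert 494: h=10, bucket 10 empty -> new chain.
Insert 809: h=6, bucket 6 empty -> new chain.
Insert 608: h=3, bucket 3 empty -> new chain.
Insert 982: h=3, bucket 3 nonempty -> append to chain.
Insert 923: h=10, bucket 10 nonempty -> append to chain.
Insert 355: h=3, bucket 3 nonempty -> append to chain.
Insert 685: h=3, bucket 3 nonempty -> append to chain.
Final buckets:
0: ∅
1: ∅
2: ∅
3: 608 -> 982 -> 355 -> 685
4: ∅
5: ∅
6: 809
7: ∅
8: ∅
9: ∅
10: 494 -> 923

4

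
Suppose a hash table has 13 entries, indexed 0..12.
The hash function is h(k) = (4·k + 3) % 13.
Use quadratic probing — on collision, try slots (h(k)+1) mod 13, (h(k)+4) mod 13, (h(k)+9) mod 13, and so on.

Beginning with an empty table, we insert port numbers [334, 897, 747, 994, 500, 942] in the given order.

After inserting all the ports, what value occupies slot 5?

500

334 hashes to 0; slot 0 is free → place at 0.
897 hashes to 3; slot 3 is free → place at 3.
747 hashes to 1; slot 1 is free → place at 1.
994 hashes to 1; 1 taken → place at 2.
500 hashes to 1; 1,2 taken → place at 5.
942 hashes to 1; 1,2,5 taken → place at 10.
Table: [334, 747, 994, 897, ., 500, ., ., ., ., 942, ., .]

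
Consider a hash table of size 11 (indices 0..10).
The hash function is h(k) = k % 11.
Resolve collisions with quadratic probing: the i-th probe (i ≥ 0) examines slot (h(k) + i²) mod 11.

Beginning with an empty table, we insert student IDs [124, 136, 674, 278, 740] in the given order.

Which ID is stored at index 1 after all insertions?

124: h=3 -> slot 3
136: h=4 -> slot 4
674: h=3, probe 3,4,7 -> slot 7
278: h=3, probe 3,4,7,1 -> slot 1
740: h=3, probe 3,4,7,1,8 -> slot 8
Table: [∅, 278, ∅, 124, 136, ∅, ∅, 674, 740, ∅, ∅]

278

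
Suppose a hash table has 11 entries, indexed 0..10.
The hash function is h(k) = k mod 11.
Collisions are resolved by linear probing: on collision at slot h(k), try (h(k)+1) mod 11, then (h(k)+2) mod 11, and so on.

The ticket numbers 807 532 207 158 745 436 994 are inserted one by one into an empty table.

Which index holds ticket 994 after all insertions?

Insert 807: h=4, slot 4 empty => index 4.
Insert 532: h=4, slot 4 occupied => index 5.
Insert 207: h=9, slot 9 empty => index 9.
Insert 158: h=4, slots 4,5 occupied => index 6.
Insert 745: h=8, slot 8 empty => index 8.
Insert 436: h=7, slot 7 empty => index 7.
Insert 994: h=4, slots 4,5,6,7,8,9 occupied => index 10.
Table: [_, _, _, _, 807, 532, 158, 436, 745, 207, 994]

10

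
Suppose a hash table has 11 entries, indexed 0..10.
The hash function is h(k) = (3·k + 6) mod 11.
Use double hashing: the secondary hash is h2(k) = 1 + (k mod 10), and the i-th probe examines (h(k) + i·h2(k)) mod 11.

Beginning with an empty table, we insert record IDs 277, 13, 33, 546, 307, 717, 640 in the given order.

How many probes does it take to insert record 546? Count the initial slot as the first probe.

277 hashes to 1; slot 1 is free → place at 1.
13 hashes to 1, h2=4; 1 taken → place at 5.
33 hashes to 6; slot 6 is free → place at 6.
546 hashes to 5, h2=7; 5,1 taken → place at 8.
307 hashes to 3; slot 3 is free → place at 3.
717 hashes to 1, h2=8; 1 taken → place at 9.
640 hashes to 1, h2=1; 1 taken → place at 2.
Table: [-, 277, 640, 307, -, 13, 33, -, 546, 717, -]

3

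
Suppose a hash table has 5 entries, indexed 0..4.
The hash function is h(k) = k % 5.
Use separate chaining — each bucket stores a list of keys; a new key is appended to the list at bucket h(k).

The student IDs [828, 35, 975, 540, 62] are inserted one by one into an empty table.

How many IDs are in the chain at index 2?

Insert 828: h=3, bucket 3 empty → new chain.
Insert 35: h=0, bucket 0 empty → new chain.
Insert 975: h=0, bucket 0 nonempty → append to chain.
Insert 540: h=0, bucket 0 nonempty → append to chain.
Insert 62: h=2, bucket 2 empty → new chain.
Final buckets:
0: 35 -> 975 -> 540
1: —
2: 62
3: 828
4: —

1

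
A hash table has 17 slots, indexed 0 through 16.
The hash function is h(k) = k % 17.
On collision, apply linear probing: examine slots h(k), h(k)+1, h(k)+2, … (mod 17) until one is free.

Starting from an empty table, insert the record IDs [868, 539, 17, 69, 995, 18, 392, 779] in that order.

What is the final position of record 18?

Insert 868: h=1, slot 1 empty → index 1.
Insert 539: h=12, slot 12 empty → index 12.
Insert 17: h=0, slot 0 empty → index 0.
Insert 69: h=1, slot 1 occupied → index 2.
Insert 995: h=9, slot 9 empty → index 9.
Insert 18: h=1, slots 1,2 occupied → index 3.
Insert 392: h=1, slots 1,2,3 occupied → index 4.
Insert 779: h=14, slot 14 empty → index 14.
Table: [17, 868, 69, 18, 392, —, —, —, —, 995, —, —, 539, —, 779, —, —]

3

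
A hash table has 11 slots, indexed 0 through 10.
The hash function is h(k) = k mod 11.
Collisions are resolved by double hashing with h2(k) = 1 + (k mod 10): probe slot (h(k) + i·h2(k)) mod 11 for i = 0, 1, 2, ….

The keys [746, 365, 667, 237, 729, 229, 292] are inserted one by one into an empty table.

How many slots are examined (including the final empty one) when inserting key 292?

Insert 746: h=9, slot 9 empty => index 9.
Insert 365: h=2, slot 2 empty => index 2.
Insert 667: h=7, slot 7 empty => index 7.
Insert 237: h=6, slot 6 empty => index 6.
Insert 729: h=3, slot 3 empty => index 3.
Insert 229: h=9, h2=10, slot 9 occupied => index 8.
Insert 292: h=6, h2=3, slots 6,9 occupied => index 1.
Table: [_, 292, 365, 729, _, _, 237, 667, 229, 746, _]

3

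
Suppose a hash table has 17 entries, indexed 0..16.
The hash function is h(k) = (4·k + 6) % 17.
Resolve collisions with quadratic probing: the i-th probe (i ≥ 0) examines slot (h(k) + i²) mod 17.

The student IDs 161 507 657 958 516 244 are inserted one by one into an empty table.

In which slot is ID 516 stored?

14

Insert 161: h=4, slot 4 empty -> index 4.
Insert 507: h=11, slot 11 empty -> index 11.
Insert 657: h=16, slot 16 empty -> index 16.
Insert 958: h=13, slot 13 empty -> index 13.
Insert 516: h=13, slot 13 occupied -> index 14.
Insert 244: h=13, slots 13,14 occupied -> index 0.
Table: [244, ∅, ∅, ∅, 161, ∅, ∅, ∅, ∅, ∅, ∅, 507, ∅, 958, 516, ∅, 657]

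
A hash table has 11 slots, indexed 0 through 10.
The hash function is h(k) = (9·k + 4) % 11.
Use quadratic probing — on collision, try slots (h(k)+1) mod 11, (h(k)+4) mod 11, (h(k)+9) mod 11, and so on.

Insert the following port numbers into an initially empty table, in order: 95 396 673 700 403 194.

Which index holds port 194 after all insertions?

10

95 hashes to 1; slot 1 is free -> place at 1.
396 hashes to 4; slot 4 is free -> place at 4.
673 hashes to 0; slot 0 is free -> place at 0.
700 hashes to 1; 1 taken -> place at 2.
403 hashes to 1; 1,2 taken -> place at 5.
194 hashes to 1; 1,2,5 taken -> place at 10.
Table: [673, 95, 700, ∅, 396, 403, ∅, ∅, ∅, ∅, 194]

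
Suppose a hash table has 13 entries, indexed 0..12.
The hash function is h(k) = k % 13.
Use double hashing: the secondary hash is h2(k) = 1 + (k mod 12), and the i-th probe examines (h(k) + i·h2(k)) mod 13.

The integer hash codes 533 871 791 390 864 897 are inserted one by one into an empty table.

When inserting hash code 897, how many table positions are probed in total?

533: h=0 => slot 0
871: h=0, h2=8, probe 0,8 => slot 8
791: h=11 => slot 11
390: h=0, h2=7, probe 0,7 => slot 7
864: h=6 => slot 6
897: h=0, h2=10, probe 0,10 => slot 10
Table: [533, -, -, -, -, -, 864, 390, 871, -, 897, 791, -]

2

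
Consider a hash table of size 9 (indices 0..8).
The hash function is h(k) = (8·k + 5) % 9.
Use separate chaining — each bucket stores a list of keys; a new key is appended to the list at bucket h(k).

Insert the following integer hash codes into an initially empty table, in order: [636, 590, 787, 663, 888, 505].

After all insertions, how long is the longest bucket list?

Insert 636: h=8, bucket 8 empty → new chain.
Insert 590: h=0, bucket 0 empty → new chain.
Insert 787: h=1, bucket 1 empty → new chain.
Insert 663: h=8, bucket 8 nonempty → append to chain.
Insert 888: h=8, bucket 8 nonempty → append to chain.
Insert 505: h=4, bucket 4 empty → new chain.
Final buckets:
0: 590
1: 787
2: _
3: _
4: 505
5: _
6: _
7: _
8: 636 -> 663 -> 888

3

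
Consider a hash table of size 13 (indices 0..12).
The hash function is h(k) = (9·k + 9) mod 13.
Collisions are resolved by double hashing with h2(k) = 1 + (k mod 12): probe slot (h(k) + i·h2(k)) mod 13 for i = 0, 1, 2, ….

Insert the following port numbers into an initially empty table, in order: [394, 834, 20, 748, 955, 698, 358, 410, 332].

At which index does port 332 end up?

394: h=6 -> slot 6
834: h=1 -> slot 1
20: h=7 -> slot 7
748: h=7, h2=5, probe 7,12 -> slot 12
955: h=11 -> slot 11
698: h=12, h2=3, probe 12,2 -> slot 2
358: h=7, h2=11, probe 7,5 -> slot 5
410: h=7, h2=3, probe 7,10 -> slot 10
332: h=7, h2=9, probe 7,3 -> slot 3
Table: [∅, 834, 698, 332, ∅, 358, 394, 20, ∅, ∅, 410, 955, 748]

3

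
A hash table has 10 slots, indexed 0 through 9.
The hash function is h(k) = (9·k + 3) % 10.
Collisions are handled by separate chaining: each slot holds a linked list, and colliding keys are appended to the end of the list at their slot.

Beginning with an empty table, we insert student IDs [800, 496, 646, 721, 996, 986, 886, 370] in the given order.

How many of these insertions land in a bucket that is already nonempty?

800 → bucket 3
496 → bucket 7
646 → bucket 7 (collision)
721 → bucket 2
996 → bucket 7 (collision)
986 → bucket 7 (collision)
886 → bucket 7 (collision)
370 → bucket 3 (collision)
Final buckets:
0: .
1: .
2: 721
3: 800 -> 370
4: .
5: .
6: .
7: 496 -> 646 -> 996 -> 986 -> 886
8: .
9: .

5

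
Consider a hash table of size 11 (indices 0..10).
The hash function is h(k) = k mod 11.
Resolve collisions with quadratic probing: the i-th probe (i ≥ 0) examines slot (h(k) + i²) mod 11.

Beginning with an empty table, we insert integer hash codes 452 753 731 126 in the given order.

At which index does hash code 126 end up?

9

452: h=1 → slot 1
753: h=5 → slot 5
731: h=5, probe 5,6 → slot 6
126: h=5, probe 5,6,9 → slot 9
Table: [_, 452, _, _, _, 753, 731, _, _, 126, _]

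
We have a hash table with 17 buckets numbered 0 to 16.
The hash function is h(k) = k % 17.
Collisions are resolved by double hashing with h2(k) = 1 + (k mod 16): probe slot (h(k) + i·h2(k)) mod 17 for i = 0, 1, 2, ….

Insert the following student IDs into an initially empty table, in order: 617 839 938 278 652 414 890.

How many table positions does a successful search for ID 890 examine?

2

617 hashes to 5; slot 5 is free -> place at 5.
839 hashes to 6; slot 6 is free -> place at 6.
938 hashes to 3; slot 3 is free -> place at 3.
278 hashes to 6, h2=7; 6 taken -> place at 13.
652 hashes to 6, h2=13; 6 taken -> place at 2.
414 hashes to 6, h2=15; 6 taken -> place at 4.
890 hashes to 6, h2=11; 6 taken -> place at 0.
Table: [890, ∅, 652, 938, 414, 617, 839, ∅, ∅, ∅, ∅, ∅, ∅, 278, ∅, ∅, ∅]
Lookup 890: h=6, h2=11, probe 6,0 → found at 0.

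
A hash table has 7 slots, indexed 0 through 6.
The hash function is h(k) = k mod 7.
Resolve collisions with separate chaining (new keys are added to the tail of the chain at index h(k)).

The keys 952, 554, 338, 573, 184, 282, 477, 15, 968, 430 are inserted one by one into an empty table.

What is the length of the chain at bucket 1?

3

Insert 952: h=0, bucket 0 empty -> new chain.
Insert 554: h=1, bucket 1 empty -> new chain.
Insert 338: h=2, bucket 2 empty -> new chain.
Insert 573: h=6, bucket 6 empty -> new chain.
Insert 184: h=2, bucket 2 nonempty -> append to chain.
Insert 282: h=2, bucket 2 nonempty -> append to chain.
Insert 477: h=1, bucket 1 nonempty -> append to chain.
Insert 15: h=1, bucket 1 nonempty -> append to chain.
Insert 968: h=2, bucket 2 nonempty -> append to chain.
Insert 430: h=3, bucket 3 empty -> new chain.
Final buckets:
0: 952
1: 554 -> 477 -> 15
2: 338 -> 184 -> 282 -> 968
3: 430
4: -
5: -
6: 573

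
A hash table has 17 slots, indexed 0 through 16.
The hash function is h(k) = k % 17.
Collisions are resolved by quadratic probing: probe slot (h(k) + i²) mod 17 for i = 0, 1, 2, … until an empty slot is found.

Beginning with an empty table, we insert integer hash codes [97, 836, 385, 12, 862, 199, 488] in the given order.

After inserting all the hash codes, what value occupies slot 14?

488

97: h=12 -> slot 12
836: h=3 -> slot 3
385: h=11 -> slot 11
12: h=12, probe 12,13 -> slot 13
862: h=12, probe 12,13,16 -> slot 16
199: h=12, probe 12,13,16,4 -> slot 4
488: h=12, probe 12,13,16,4,11,3,14 -> slot 14
Table: [-, -, -, 836, 199, -, -, -, -, -, -, 385, 97, 12, 488, -, 862]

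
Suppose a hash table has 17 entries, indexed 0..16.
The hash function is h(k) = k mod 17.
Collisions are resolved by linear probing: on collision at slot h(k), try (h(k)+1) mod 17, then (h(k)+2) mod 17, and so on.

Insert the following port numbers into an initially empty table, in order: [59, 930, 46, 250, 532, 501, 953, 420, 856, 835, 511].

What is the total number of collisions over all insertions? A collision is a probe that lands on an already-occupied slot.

9

Insert 59: h=8, slot 8 empty → index 8.
Insert 930: h=12, slot 12 empty → index 12.
Insert 46: h=12, slot 12 occupied → index 13.
Insert 250: h=12, slots 12,13 occupied → index 14.
Insert 532: h=5, slot 5 empty → index 5.
Insert 501: h=8, slot 8 occupied → index 9.
Insert 953: h=1, slot 1 empty → index 1.
Insert 420: h=12, slots 12,13,14 occupied → index 15.
Insert 856: h=6, slot 6 empty → index 6.
Insert 835: h=2, slot 2 empty → index 2.
Insert 511: h=1, slots 1,2 occupied → index 3.
Table: [_, 953, 835, 511, _, 532, 856, _, 59, 501, _, _, 930, 46, 250, 420, _]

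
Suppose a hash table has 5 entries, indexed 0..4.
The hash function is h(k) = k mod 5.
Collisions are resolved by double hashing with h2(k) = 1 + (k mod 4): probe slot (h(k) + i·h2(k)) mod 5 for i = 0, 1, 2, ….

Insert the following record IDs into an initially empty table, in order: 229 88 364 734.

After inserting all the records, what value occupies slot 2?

229: h=4 => slot 4
88: h=3 => slot 3
364: h=4, h2=1, probe 4,0 => slot 0
734: h=4, h2=3, probe 4,2 => slot 2
Table: [364, -, 734, 88, 229]

734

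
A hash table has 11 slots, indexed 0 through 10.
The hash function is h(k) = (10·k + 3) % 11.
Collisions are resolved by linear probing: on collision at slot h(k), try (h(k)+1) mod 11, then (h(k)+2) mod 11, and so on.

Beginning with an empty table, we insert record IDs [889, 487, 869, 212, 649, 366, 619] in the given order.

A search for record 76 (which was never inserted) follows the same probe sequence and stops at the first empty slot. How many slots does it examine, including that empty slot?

889 hashes to 5; slot 5 is free => place at 5.
487 hashes to 0; slot 0 is free => place at 0.
869 hashes to 3; slot 3 is free => place at 3.
212 hashes to 0; 0 taken => place at 1.
649 hashes to 3; 3 taken => place at 4.
366 hashes to 0; 0,1 taken => place at 2.
619 hashes to 0; 0,1,2,3,4,5 taken => place at 6.
Table: [487, 212, 366, 869, 649, 889, 619, ., ., ., .]
Lookup 76: h=4, probe 4,5,6,7 → slot 7 empty, not found.

4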